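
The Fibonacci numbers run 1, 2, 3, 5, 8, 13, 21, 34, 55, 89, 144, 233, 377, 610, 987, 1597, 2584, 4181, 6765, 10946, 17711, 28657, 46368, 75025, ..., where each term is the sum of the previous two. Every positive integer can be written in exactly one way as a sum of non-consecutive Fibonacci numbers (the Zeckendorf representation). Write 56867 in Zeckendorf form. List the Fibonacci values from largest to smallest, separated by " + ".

46368 + 6765 + 2584 + 987 + 144 + 13 + 5 + 1

subtract 46368 from 56867: 10499 remains
subtract 6765 from 10499: 3734 remains
subtract 2584 from 3734: 1150 remains
subtract 987 from 1150: 163 remains
subtract 144 from 163: 19 remains
subtract 13 from 19: 6 remains
subtract 5 from 6: 1 remains
subtract 1 from 1: 0 remains
So 56867 = 46368 + 6765 + 2584 + 987 + 144 + 13 + 5 + 1, with no two terms consecutive in the sequence.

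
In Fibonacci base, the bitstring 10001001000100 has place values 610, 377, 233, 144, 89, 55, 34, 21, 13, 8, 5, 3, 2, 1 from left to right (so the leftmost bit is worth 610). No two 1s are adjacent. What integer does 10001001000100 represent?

723

Summing the place values of the 1 bits: 610 + 89 + 21 + 3 = 723.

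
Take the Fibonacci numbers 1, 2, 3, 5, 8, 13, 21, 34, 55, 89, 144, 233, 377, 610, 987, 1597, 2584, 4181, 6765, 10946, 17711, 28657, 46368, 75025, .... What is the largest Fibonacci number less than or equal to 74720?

46368

46368 ≤ 74720 < 75025, so the largest Fibonacci number not exceeding 74720 is 46368.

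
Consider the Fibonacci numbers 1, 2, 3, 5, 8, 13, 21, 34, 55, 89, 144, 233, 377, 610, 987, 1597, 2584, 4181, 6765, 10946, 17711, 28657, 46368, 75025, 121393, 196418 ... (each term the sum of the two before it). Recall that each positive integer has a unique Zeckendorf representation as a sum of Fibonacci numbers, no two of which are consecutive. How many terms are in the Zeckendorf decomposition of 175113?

8

Greedy algorithm:
largest Fibonacci ≤ 175113 is 121393; 175113 − 121393 = 53720
largest Fibonacci ≤ 53720 is 46368; 53720 − 46368 = 7352
largest Fibonacci ≤ 7352 is 6765; 7352 − 6765 = 587
largest Fibonacci ≤ 587 is 377; 587 − 377 = 210
largest Fibonacci ≤ 210 is 144; 210 − 144 = 66
largest Fibonacci ≤ 66 is 55; 66 − 55 = 11
largest Fibonacci ≤ 11 is 8; 11 − 8 = 3
largest Fibonacci ≤ 3 is 3; 3 − 3 = 0
175113 = 121393 + 46368 + 6765 + 377 + 144 + 55 + 8 + 3, which has 8 terms.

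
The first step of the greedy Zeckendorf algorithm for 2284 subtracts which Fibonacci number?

1597

1597 ≤ 2284 < 2584, so the largest Fibonacci number not exceeding 2284 is 1597.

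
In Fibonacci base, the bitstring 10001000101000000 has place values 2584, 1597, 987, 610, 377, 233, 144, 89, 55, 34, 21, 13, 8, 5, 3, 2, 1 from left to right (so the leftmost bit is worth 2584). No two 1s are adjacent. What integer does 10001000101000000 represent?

Summing the place values of the 1 bits: 2584 + 377 + 55 + 21 = 3037.

3037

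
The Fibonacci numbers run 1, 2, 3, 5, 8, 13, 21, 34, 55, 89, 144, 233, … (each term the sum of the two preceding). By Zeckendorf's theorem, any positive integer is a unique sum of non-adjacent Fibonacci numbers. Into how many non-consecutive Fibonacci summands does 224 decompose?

5

subtract 144 from 224: 80 remains
subtract 55 from 80: 25 remains
subtract 21 from 25: 4 remains
subtract 3 from 4: 1 remains
subtract 1 from 1: 0 remains
224 = 144 + 55 + 21 + 3 + 1, which has 5 terms.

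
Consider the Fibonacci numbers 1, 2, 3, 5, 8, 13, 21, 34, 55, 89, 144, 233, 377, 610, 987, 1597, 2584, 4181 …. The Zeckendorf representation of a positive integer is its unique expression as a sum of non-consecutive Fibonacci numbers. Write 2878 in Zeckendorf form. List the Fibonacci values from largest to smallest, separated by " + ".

Greedily peel off the largest Fibonacci term at each step:
2878 − 2584 = 294
294 − 233 = 61
61 − 55 = 6
6 − 5 = 1
1 − 1 = 0
So 2878 = 2584 + 233 + 55 + 5 + 1, with no two terms consecutive in the sequence.

2584 + 233 + 55 + 5 + 1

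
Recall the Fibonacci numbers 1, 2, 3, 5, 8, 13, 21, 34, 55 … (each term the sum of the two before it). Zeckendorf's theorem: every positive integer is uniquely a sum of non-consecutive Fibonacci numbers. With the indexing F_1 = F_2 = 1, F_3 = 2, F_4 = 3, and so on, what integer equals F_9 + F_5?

39

F_9 + F_5 = 34 + 5 = 39.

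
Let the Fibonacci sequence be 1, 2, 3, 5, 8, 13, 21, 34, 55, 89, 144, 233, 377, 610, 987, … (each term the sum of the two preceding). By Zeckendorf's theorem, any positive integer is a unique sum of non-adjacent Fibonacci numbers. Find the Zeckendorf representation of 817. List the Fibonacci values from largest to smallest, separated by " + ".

610 + 144 + 55 + 8

Greedy algorithm:
817: greatest Fibonacci not exceeding it is 610, leaving 207
207: greatest Fibonacci not exceeding it is 144, leaving 63
63: greatest Fibonacci not exceeding it is 55, leaving 8
8: greatest Fibonacci not exceeding it is 8, leaving 0
So 817 = 610 + 144 + 55 + 8, with no two terms consecutive in the sequence.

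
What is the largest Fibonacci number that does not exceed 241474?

196418

196418 ≤ 241474 < 317811, so the largest Fibonacci number not exceeding 241474 is 196418.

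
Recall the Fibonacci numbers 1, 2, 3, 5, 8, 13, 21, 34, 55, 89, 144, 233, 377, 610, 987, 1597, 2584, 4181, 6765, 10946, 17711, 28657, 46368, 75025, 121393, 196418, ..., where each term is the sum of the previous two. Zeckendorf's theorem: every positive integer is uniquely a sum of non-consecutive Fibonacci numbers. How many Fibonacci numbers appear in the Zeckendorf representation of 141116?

7

Greedily peel off the largest Fibonacci term at each step:
take 121393 (≤ 141116); 141116 − 121393 = 19723
take 17711 (≤ 19723); 19723 − 17711 = 2012
take 1597 (≤ 2012); 2012 − 1597 = 415
take 377 (≤ 415); 415 − 377 = 38
take 34 (≤ 38); 38 − 34 = 4
take 3 (≤ 4); 4 − 3 = 1
take 1 (≤ 1); 1 − 1 = 0
141116 = 121393 + 17711 + 1597 + 377 + 34 + 3 + 1, which has 7 terms.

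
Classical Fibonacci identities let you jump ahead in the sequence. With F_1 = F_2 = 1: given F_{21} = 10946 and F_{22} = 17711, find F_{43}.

433494437

By F_{2k+1} = F_k² + F_{k+1}²: F_{43} = 10946² + 17711² = 119814916 + 313679521 = 433494437.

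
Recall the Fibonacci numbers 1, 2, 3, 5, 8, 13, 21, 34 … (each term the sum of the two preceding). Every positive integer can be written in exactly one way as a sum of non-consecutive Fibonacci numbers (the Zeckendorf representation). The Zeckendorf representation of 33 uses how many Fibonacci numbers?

4

take 21 (≤ 33); 33 − 21 = 12
take 8 (≤ 12); 12 − 8 = 4
take 3 (≤ 4); 4 − 3 = 1
take 1 (≤ 1); 1 − 1 = 0
33 = 21 + 8 + 3 + 1, which has 4 terms.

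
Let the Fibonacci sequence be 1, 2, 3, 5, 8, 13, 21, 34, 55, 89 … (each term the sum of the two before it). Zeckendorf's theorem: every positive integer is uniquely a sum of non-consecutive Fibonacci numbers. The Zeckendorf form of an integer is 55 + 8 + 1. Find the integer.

64

55 + 8 + 1 = 64.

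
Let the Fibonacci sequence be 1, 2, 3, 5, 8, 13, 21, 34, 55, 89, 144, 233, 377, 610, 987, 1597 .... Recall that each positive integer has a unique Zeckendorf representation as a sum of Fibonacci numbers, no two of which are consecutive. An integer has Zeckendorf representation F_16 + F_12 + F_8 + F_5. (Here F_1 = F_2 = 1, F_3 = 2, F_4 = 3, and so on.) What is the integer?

F_16 + F_12 + F_8 + F_5 = 987 + 144 + 21 + 5 = 1157.

1157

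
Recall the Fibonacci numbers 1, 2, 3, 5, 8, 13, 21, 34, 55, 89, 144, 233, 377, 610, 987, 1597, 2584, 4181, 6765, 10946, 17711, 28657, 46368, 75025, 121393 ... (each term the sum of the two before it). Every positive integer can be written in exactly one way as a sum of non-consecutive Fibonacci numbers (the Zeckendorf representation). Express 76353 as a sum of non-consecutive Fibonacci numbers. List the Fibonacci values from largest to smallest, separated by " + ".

Greedily peel off the largest Fibonacci term at each step:
76353: greatest Fibonacci not exceeding it is 75025, leaving 1328
1328: greatest Fibonacci not exceeding it is 987, leaving 341
341: greatest Fibonacci not exceeding it is 233, leaving 108
108: greatest Fibonacci not exceeding it is 89, leaving 19
19: greatest Fibonacci not exceeding it is 13, leaving 6
6: greatest Fibonacci not exceeding it is 5, leaving 1
1: greatest Fibonacci not exceeding it is 1, leaving 0
So 76353 = 75025 + 987 + 233 + 89 + 13 + 5 + 1, with no two terms consecutive in the sequence.

75025 + 987 + 233 + 89 + 13 + 5 + 1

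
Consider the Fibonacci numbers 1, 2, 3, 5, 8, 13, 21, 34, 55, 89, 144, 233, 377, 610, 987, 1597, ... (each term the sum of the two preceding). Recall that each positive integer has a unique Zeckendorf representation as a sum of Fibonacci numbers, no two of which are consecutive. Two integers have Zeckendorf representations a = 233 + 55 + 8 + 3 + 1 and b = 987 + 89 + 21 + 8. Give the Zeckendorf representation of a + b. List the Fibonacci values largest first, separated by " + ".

987 + 377 + 34 + 5 + 2

The two numbers are 300 and 1105, so their sum is 1405.
Greedily peel off the largest Fibonacci term at each step:
987 ≤ 1405 < 1597, so take 987; remainder 418
377 ≤ 418 < 610, so take 377; remainder 41
34 ≤ 41 < 55, so take 34; remainder 7
5 ≤ 7 < 8, so take 5; remainder 2
2 ≤ 2 < 3, so take 2; remainder 0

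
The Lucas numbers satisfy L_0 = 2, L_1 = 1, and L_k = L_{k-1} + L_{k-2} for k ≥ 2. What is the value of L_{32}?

4870847

Iterating the recurrence up to L_{25} = 167761 and L_{24} = 103682:
L_{26} = L_{25} + L_{24} = 167761 + 103682 = 271443
L_{27} = L_{26} + L_{25} = 271443 + 167761 = 439204
L_{28} = L_{27} + L_{26} = 439204 + 271443 = 710647
L_{29} = L_{28} + L_{27} = 710647 + 439204 = 1149851
L_{30} = L_{29} + L_{28} = 1149851 + 710647 = 1860498
L_{31} = L_{30} + L_{29} = 1860498 + 1149851 = 3010349
L_{32} = L_{31} + L_{30} = 3010349 + 1860498 = 4870847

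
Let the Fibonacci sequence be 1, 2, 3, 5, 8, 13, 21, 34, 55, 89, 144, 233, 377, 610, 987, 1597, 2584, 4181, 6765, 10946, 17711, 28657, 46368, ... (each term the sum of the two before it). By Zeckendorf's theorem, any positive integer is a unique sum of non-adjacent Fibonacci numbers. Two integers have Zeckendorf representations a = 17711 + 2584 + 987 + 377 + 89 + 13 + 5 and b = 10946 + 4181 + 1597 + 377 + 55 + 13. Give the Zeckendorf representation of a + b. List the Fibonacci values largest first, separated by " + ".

The two numbers are 21766 and 17169, so their sum is 38935.
Greedily peel off the largest Fibonacci term at each step:
38935: greatest Fibonacci not exceeding it is 28657, leaving 10278
10278: greatest Fibonacci not exceeding it is 6765, leaving 3513
3513: greatest Fibonacci not exceeding it is 2584, leaving 929
929: greatest Fibonacci not exceeding it is 610, leaving 319
319: greatest Fibonacci not exceeding it is 233, leaving 86
86: greatest Fibonacci not exceeding it is 55, leaving 31
31: greatest Fibonacci not exceeding it is 21, leaving 10
10: greatest Fibonacci not exceeding it is 8, leaving 2
2: greatest Fibonacci not exceeding it is 2, leaving 0

28657 + 6765 + 2584 + 610 + 233 + 55 + 21 + 8 + 2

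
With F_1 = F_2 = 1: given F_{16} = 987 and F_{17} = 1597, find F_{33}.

3524578

By F_{2k+1} = F_k² + F_{k+1}²: F_{33} = 987² + 1597² = 974169 + 2550409 = 3524578.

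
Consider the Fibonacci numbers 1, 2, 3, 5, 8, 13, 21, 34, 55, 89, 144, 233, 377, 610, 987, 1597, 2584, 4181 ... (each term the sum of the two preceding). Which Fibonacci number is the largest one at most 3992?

2584

2584 ≤ 3992 < 4181, so the largest Fibonacci number not exceeding 3992 is 2584.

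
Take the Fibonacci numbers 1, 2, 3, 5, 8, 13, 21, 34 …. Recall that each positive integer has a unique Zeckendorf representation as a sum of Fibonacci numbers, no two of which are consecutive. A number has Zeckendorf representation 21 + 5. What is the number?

26

21 + 5 = 26.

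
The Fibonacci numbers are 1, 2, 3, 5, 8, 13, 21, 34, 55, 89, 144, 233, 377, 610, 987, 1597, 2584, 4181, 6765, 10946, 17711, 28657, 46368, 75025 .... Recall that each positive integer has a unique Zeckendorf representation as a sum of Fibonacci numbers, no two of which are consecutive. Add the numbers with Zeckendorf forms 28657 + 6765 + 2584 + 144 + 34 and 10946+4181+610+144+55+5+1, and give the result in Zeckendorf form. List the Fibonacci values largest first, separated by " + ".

46368 + 6765 + 987 + 5 + 1

The two numbers are 38184 and 15942, so their sum is 54126.
Repeatedly subtract the largest Fibonacci number that fits:
54126 − 46368 = 7758
7758 − 6765 = 993
993 − 987 = 6
6 − 5 = 1
1 − 1 = 0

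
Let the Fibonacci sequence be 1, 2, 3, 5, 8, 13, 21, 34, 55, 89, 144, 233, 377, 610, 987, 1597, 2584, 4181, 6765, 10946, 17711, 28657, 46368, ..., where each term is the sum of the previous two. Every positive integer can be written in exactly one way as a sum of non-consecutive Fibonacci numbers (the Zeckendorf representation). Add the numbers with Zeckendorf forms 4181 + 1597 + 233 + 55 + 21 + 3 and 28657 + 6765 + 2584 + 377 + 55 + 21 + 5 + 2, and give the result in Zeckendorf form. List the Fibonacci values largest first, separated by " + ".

The two numbers are 6090 and 38466, so their sum is 44556.
44556 − 28657 = 15899
15899 − 10946 = 4953
4953 − 4181 = 772
772 − 610 = 162
162 − 144 = 18
18 − 13 = 5
5 − 5 = 0

28657 + 10946 + 4181 + 610 + 144 + 13 + 5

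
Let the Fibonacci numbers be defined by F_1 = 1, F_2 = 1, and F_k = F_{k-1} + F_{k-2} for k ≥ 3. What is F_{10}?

55

Iterating the recurrence up to F_{5} = 5 and F_{4} = 3:
F_{6} = F_{5} + F_{4} = 5 + 3 = 8
F_{7} = F_{6} + F_{5} = 8 + 5 = 13
F_{8} = F_{7} + F_{6} = 13 + 8 = 21
F_{9} = F_{8} + F_{7} = 21 + 13 = 34
F_{10} = F_{9} + F_{8} = 34 + 21 = 55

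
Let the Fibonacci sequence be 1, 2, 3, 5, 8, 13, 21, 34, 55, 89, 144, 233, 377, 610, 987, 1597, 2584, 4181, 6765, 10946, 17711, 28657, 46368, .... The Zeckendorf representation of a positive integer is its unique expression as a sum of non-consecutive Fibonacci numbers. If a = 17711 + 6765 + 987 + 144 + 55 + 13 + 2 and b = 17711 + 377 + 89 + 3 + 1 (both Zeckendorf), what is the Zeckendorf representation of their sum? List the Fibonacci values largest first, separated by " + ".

28657 + 10946 + 4181 + 55 + 13 + 5 + 1

The two numbers are 25677 and 18181, so their sum is 43858.
largest Fibonacci ≤ 43858 is 28657; 43858 − 28657 = 15201
largest Fibonacci ≤ 15201 is 10946; 15201 − 10946 = 4255
largest Fibonacci ≤ 4255 is 4181; 4255 − 4181 = 74
largest Fibonacci ≤ 74 is 55; 74 − 55 = 19
largest Fibonacci ≤ 19 is 13; 19 − 13 = 6
largest Fibonacci ≤ 6 is 5; 6 − 5 = 1
largest Fibonacci ≤ 1 is 1; 1 − 1 = 0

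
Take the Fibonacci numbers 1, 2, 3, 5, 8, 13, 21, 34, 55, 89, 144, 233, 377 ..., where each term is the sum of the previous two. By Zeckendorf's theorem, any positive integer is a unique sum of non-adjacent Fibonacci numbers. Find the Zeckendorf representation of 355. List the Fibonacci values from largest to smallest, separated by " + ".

233 + 89 + 21 + 8 + 3 + 1

take 233 (≤ 355); 355 − 233 = 122
take 89 (≤ 122); 122 − 89 = 33
take 21 (≤ 33); 33 − 21 = 12
take 8 (≤ 12); 12 − 8 = 4
take 3 (≤ 4); 4 − 3 = 1
take 1 (≤ 1); 1 − 1 = 0
So 355 = 233 + 89 + 21 + 8 + 3 + 1, with no two terms consecutive in the sequence.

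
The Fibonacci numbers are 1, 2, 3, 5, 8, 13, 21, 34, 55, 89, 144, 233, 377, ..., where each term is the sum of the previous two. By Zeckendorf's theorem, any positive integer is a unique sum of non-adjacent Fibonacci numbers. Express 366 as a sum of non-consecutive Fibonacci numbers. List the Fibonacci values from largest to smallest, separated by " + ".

233 + 89 + 34 + 8 + 2

366 − 233 = 133
133 − 89 = 44
44 − 34 = 10
10 − 8 = 2
2 − 2 = 0
So 366 = 233 + 89 + 34 + 8 + 2, with no two terms consecutive in the sequence.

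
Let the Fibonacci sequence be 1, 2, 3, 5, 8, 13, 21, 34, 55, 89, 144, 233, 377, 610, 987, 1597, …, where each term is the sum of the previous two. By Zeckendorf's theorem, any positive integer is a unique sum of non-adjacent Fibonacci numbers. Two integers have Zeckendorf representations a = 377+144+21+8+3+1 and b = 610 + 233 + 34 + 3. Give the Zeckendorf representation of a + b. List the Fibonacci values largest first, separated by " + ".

987 + 377 + 55 + 13 + 2

The two numbers are 554 and 880, so their sum is 1434.
take 987 (≤ 1434); 1434 − 987 = 447
take 377 (≤ 447); 447 − 377 = 70
take 55 (≤ 70); 70 − 55 = 15
take 13 (≤ 15); 15 − 13 = 2
take 2 (≤ 2); 2 − 2 = 0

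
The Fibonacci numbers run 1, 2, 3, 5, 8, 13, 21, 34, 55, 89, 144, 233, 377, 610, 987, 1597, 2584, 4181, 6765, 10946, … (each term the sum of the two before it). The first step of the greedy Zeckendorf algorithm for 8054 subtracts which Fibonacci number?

6765 ≤ 8054 < 10946, so the largest Fibonacci number not exceeding 8054 is 6765.

6765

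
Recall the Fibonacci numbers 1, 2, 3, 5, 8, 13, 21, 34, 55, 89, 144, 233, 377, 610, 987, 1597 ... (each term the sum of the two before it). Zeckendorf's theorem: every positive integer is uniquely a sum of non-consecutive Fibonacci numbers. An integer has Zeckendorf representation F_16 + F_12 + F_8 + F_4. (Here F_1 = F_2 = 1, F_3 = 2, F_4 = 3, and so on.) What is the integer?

1155

F_16 + F_12 + F_8 + F_4 = 987 + 144 + 21 + 3 = 1155.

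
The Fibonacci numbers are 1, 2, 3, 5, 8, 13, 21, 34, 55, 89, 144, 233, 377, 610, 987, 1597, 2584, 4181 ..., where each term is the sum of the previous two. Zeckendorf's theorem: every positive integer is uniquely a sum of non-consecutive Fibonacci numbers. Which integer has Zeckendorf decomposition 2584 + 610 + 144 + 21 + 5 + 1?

3365

2584 + 610 + 144 + 21 + 5 + 1 = 3365.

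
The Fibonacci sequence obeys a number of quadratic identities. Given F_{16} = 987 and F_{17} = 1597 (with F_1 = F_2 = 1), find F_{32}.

2178309

By the doubling identity F_{2k} = F_k(2F_{k+1} − F_k): F_{32} = 987·(2·1597 − 987) = 987·2207 = 2178309.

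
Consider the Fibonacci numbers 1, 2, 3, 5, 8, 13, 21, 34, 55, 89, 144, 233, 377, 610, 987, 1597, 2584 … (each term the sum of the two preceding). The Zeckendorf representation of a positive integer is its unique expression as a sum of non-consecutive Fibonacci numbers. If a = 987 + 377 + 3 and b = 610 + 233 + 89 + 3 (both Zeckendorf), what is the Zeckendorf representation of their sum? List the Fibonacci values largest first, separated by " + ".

1597 + 610 + 89 + 5 + 1

The two numbers are 1367 and 935, so their sum is 2302.
Greedily peel off the largest Fibonacci term at each step:
2302 − 1597 = 705
705 − 610 = 95
95 − 89 = 6
6 − 5 = 1
1 − 1 = 0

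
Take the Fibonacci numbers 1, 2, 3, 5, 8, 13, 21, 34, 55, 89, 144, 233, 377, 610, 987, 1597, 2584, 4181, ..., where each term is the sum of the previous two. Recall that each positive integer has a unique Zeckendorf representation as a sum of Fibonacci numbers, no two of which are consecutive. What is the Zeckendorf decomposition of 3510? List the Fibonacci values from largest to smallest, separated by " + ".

2584 + 610 + 233 + 55 + 21 + 5 + 2

Repeatedly subtract the largest Fibonacci number that fits:
largest Fibonacci ≤ 3510 is 2584; 3510 − 2584 = 926
largest Fibonacci ≤ 926 is 610; 926 − 610 = 316
largest Fibonacci ≤ 316 is 233; 316 − 233 = 83
largest Fibonacci ≤ 83 is 55; 83 − 55 = 28
largest Fibonacci ≤ 28 is 21; 28 − 21 = 7
largest Fibonacci ≤ 7 is 5; 7 − 5 = 2
largest Fibonacci ≤ 2 is 2; 2 − 2 = 0
So 3510 = 2584 + 610 + 233 + 55 + 21 + 5 + 2, with no two terms consecutive in the sequence.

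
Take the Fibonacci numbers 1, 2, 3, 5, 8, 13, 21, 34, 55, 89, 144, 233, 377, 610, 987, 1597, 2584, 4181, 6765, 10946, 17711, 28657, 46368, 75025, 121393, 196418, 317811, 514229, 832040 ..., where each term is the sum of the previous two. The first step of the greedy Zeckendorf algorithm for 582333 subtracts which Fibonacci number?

514229

514229 ≤ 582333 < 832040, so the largest Fibonacci number not exceeding 582333 is 514229.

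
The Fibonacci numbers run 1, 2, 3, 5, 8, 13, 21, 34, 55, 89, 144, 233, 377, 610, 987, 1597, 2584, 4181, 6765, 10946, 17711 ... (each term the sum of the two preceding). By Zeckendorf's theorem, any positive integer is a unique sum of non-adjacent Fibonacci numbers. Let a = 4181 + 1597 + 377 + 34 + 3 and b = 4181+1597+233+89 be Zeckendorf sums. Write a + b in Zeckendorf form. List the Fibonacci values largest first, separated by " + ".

The two numbers are 6192 and 6100, so their sum is 12292.
Repeatedly subtract the largest Fibonacci number that fits:
take 10946 (≤ 12292); 12292 − 10946 = 1346
take 987 (≤ 1346); 1346 − 987 = 359
take 233 (≤ 359); 359 − 233 = 126
take 89 (≤ 126); 126 − 89 = 37
take 34 (≤ 37); 37 − 34 = 3
take 3 (≤ 3); 3 − 3 = 0

10946 + 987 + 233 + 89 + 34 + 3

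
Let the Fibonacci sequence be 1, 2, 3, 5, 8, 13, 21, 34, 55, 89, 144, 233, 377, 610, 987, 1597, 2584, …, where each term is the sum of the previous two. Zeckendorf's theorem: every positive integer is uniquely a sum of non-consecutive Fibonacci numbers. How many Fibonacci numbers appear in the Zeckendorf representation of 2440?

3

subtract 1597 from 2440: 843 remains
subtract 610 from 843: 233 remains
subtract 233 from 233: 0 remains
2440 = 1597 + 610 + 233, which has 3 terms.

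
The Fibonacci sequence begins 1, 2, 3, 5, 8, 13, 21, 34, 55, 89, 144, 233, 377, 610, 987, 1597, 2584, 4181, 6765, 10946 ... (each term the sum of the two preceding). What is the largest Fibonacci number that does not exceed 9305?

6765

6765 ≤ 9305 < 10946, so the largest Fibonacci number not exceeding 9305 is 6765.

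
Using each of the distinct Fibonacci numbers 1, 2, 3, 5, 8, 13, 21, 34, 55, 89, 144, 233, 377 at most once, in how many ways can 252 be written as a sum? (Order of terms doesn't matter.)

Each representation comes from the Zeckendorf form by replacing some F_k with F_{k−1} + F_{k−2} where possible.
252 = 233+13+5+1 = 233+13+3+2+1 = 144+89+13+5+1 = 233+8+5+3+2+1 = 144+89+13+3+2+1 = … (5 more), for 10 in all.

10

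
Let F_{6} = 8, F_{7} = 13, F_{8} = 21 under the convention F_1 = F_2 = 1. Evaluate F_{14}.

By the addition formula F_{m+n} = F_m F_{n+1} + F_{m−1} F_n with m=8, n=6: F_{14} = 21·13 + 13·8 = 273 + 104 = 377.

377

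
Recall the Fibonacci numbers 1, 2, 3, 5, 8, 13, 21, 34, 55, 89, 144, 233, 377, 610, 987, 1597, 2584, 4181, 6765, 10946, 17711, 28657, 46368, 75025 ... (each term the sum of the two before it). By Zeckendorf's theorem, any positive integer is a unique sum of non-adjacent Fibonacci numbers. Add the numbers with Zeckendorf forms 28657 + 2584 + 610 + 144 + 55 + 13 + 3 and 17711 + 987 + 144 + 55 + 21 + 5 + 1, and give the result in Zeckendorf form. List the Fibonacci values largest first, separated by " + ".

The two numbers are 32066 and 18924, so their sum is 50990.
Repeatedly subtract the largest Fibonacci number that fits:
take 46368 (≤ 50990); 50990 − 46368 = 4622
take 4181 (≤ 4622); 4622 − 4181 = 441
take 377 (≤ 441); 441 − 377 = 64
take 55 (≤ 64); 64 − 55 = 9
take 8 (≤ 9); 9 − 8 = 1
take 1 (≤ 1); 1 − 1 = 0

46368 + 4181 + 377 + 55 + 8 + 1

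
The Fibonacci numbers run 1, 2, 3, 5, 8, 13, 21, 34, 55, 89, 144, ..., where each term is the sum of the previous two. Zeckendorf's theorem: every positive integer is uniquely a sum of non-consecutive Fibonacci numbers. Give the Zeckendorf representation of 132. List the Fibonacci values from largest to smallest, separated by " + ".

89 + 34 + 8 + 1

89 ≤ 132 < 144, so take 89; remainder 43
34 ≤ 43 < 55, so take 34; remainder 9
8 ≤ 9 < 13, so take 8; remainder 1
1 ≤ 1 < 2, so take 1; remainder 0
So 132 = 89 + 34 + 8 + 1, with no two terms consecutive in the sequence.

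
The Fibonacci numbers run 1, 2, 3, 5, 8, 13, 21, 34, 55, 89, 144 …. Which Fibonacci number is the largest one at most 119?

89

89 ≤ 119 < 144, so the largest Fibonacci number not exceeding 119 is 89.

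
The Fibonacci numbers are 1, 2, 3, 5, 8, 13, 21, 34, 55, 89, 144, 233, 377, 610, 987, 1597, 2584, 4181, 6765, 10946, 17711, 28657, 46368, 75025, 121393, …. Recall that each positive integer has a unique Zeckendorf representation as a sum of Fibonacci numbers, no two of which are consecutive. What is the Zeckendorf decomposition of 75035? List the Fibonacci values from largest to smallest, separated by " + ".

75025 + 8 + 2

75035 − 75025 = 10
10 − 8 = 2
2 − 2 = 0
So 75035 = 75025 + 8 + 2, with no two terms consecutive in the sequence.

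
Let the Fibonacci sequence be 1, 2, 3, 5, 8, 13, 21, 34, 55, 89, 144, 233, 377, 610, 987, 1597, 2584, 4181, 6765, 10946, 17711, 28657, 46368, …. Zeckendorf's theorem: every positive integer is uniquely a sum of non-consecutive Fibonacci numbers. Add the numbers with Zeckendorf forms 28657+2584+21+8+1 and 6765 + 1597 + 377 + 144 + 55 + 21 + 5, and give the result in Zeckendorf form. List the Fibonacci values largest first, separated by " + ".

The two numbers are 31271 and 8964, so their sum is 40235.
Greedy algorithm:
40235: greatest Fibonacci not exceeding it is 28657, leaving 11578
11578: greatest Fibonacci not exceeding it is 10946, leaving 632
632: greatest Fibonacci not exceeding it is 610, leaving 22
22: greatest Fibonacci not exceeding it is 21, leaving 1
1: greatest Fibonacci not exceeding it is 1, leaving 0

28657 + 10946 + 610 + 21 + 1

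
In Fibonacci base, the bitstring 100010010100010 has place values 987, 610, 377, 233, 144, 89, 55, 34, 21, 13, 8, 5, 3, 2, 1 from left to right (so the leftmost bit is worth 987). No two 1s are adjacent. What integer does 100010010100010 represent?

Summing the place values of the 1 bits: 987 + 144 + 34 + 13 + 2 = 1180.

1180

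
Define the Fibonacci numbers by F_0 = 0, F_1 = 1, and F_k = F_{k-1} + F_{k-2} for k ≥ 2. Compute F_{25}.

75025

Iterating the recurrence up to F_{21} = 10946 and F_{20} = 6765:
F_{22} = F_{21} + F_{20} = 10946 + 6765 = 17711
F_{23} = F_{22} + F_{21} = 17711 + 10946 = 28657
F_{24} = F_{23} + F_{22} = 28657 + 17711 = 46368
F_{25} = F_{24} + F_{23} = 46368 + 28657 = 75025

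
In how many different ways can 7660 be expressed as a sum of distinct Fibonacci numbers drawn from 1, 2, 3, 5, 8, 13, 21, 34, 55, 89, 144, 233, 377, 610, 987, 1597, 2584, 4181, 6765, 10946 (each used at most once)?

7660 = 6765+610+233+34+13+5 = 6765+610+233+34+13+3+2 = 6765+610+144+89+34+13+5 = 4181+2584+610+233+34+13+5 = 6765+610+233+34+8+5+3+2 = … (37 more), for 42 in all.

42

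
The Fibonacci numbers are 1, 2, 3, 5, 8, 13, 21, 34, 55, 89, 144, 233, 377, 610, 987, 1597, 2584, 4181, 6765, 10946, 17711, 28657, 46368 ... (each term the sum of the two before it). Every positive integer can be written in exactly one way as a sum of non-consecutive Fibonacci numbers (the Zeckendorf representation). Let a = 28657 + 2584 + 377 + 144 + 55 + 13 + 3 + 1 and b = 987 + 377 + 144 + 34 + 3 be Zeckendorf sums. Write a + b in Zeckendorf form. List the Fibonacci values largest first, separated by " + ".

The two numbers are 31834 and 1545, so their sum is 33379.
Greedily peel off the largest Fibonacci term at each step:
take 28657 (≤ 33379); 33379 − 28657 = 4722
take 4181 (≤ 4722); 4722 − 4181 = 541
take 377 (≤ 541); 541 − 377 = 164
take 144 (≤ 164); 164 − 144 = 20
take 13 (≤ 20); 20 − 13 = 7
take 5 (≤ 7); 7 − 5 = 2
take 2 (≤ 2); 2 − 2 = 0

28657 + 4181 + 377 + 144 + 13 + 5 + 2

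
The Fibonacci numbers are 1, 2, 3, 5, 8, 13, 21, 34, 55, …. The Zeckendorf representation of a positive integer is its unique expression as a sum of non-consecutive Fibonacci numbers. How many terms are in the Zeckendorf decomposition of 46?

34 ≤ 46 < 55, so take 34; remainder 12
8 ≤ 12 < 13, so take 8; remainder 4
3 ≤ 4 < 5, so take 3; remainder 1
1 ≤ 1 < 2, so take 1; remainder 0
46 = 34 + 8 + 3 + 1, which has 4 terms.

4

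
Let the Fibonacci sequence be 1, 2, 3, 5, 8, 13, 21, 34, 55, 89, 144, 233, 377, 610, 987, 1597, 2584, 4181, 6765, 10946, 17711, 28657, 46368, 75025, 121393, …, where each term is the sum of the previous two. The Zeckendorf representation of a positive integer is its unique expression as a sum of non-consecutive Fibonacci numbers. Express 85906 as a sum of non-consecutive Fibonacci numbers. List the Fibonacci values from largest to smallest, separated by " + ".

75025 + 6765 + 2584 + 987 + 377 + 144 + 21 + 3

75025 ≤ 85906 < 121393, so take 75025; remainder 10881
6765 ≤ 10881 < 10946, so take 6765; remainder 4116
2584 ≤ 4116 < 4181, so take 2584; remainder 1532
987 ≤ 1532 < 1597, so take 987; remainder 545
377 ≤ 545 < 610, so take 377; remainder 168
144 ≤ 168 < 233, so take 144; remainder 24
21 ≤ 24 < 34, so take 21; remainder 3
3 ≤ 3 < 5, so take 3; remainder 0
So 85906 = 75025 + 6765 + 2584 + 987 + 377 + 144 + 21 + 3, with no two terms consecutive in the sequence.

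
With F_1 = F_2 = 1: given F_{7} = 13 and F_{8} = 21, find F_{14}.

377

By the doubling identity F_{2k} = F_k(2F_{k+1} − F_k): F_{14} = 13·(2·21 − 13) = 13·29 = 377.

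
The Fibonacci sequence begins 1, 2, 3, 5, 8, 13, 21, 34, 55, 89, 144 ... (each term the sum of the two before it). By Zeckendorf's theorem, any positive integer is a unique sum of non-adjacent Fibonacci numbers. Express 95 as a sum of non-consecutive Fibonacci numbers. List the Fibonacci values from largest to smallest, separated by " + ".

Greedily peel off the largest Fibonacci term at each step:
95: greatest Fibonacci not exceeding it is 89, leaving 6
6: greatest Fibonacci not exceeding it is 5, leaving 1
1: greatest Fibonacci not exceeding it is 1, leaving 0
So 95 = 89 + 5 + 1, with no two terms consecutive in the sequence.

89 + 5 + 1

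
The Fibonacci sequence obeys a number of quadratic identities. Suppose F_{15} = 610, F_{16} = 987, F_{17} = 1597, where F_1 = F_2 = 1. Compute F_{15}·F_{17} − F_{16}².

1

610·1597 − 987² = 974170 − 974169 = 1. (Cassini's identity: F_{k−1}F_{k+1} − F_k² = (−1)^k.)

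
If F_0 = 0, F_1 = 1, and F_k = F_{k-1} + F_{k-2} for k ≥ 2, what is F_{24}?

Iterating the recurrence up to F_{17} = 1597 and F_{16} = 987:
F_{18} = F_{17} + F_{16} = 1597 + 987 = 2584
F_{19} = F_{18} + F_{17} = 2584 + 1597 = 4181
F_{20} = F_{19} + F_{18} = 4181 + 2584 = 6765
F_{21} = F_{20} + F_{19} = 6765 + 4181 = 10946
F_{22} = F_{21} + F_{20} = 10946 + 6765 = 17711
F_{23} = F_{22} + F_{21} = 17711 + 10946 = 28657
F_{24} = F_{23} + F_{22} = 28657 + 17711 = 46368

46368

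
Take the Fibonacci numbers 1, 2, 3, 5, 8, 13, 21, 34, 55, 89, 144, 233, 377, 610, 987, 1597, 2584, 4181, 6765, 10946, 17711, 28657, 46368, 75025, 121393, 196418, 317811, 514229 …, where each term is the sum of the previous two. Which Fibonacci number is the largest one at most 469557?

317811

317811 ≤ 469557 < 514229, so the largest Fibonacci number not exceeding 469557 is 317811.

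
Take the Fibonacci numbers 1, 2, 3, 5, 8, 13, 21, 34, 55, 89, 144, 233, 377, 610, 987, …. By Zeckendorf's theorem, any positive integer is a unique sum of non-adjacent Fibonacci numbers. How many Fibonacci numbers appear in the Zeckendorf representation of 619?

3

Greedily peel off the largest Fibonacci term at each step:
619: greatest Fibonacci not exceeding it is 610, leaving 9
9: greatest Fibonacci not exceeding it is 8, leaving 1
1: greatest Fibonacci not exceeding it is 1, leaving 0
619 = 610 + 8 + 1, which has 3 terms.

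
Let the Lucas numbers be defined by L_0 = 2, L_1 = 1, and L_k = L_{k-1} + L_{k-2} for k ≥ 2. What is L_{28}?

Iterating the recurrence up to L_{24} = 103682 and L_{23} = 64079:
L_{25} = L_{24} + L_{23} = 103682 + 64079 = 167761
L_{26} = L_{25} + L_{24} = 167761 + 103682 = 271443
L_{27} = L_{26} + L_{25} = 271443 + 167761 = 439204
L_{28} = L_{27} + L_{26} = 439204 + 271443 = 710647

710647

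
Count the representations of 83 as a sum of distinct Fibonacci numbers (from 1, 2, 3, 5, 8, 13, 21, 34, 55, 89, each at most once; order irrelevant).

3

83 = 55+21+5+2 = 55+13+8+5+2 = 34+21+13+8+5+2 — 3 representations.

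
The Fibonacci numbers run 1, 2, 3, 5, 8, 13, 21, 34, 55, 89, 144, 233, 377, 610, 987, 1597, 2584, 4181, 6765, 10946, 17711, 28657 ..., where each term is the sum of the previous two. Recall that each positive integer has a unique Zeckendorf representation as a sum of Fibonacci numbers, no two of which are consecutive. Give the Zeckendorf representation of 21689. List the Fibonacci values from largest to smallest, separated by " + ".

17711 + 2584 + 987 + 377 + 21 + 8 + 1

Repeatedly subtract the largest Fibonacci number that fits:
take 17711 (≤ 21689); 21689 − 17711 = 3978
take 2584 (≤ 3978); 3978 − 2584 = 1394
take 987 (≤ 1394); 1394 − 987 = 407
take 377 (≤ 407); 407 − 377 = 30
take 21 (≤ 30); 30 − 21 = 9
take 8 (≤ 9); 9 − 8 = 1
take 1 (≤ 1); 1 − 1 = 0
So 21689 = 17711 + 2584 + 987 + 377 + 21 + 8 + 1, with no two terms consecutive in the sequence.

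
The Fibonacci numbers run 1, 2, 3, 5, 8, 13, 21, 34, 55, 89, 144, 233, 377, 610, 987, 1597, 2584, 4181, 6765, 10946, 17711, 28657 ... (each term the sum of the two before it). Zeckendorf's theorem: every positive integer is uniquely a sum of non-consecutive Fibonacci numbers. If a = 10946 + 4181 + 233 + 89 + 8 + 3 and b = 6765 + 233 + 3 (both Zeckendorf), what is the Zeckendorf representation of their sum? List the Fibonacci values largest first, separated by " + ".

The two numbers are 15460 and 7001, so their sum is 22461.
Repeatedly subtract the largest Fibonacci number that fits:
22461: greatest Fibonacci not exceeding it is 17711, leaving 4750
4750: greatest Fibonacci not exceeding it is 4181, leaving 569
569: greatest Fibonacci not exceeding it is 377, leaving 192
192: greatest Fibonacci not exceeding it is 144, leaving 48
48: greatest Fibonacci not exceeding it is 34, leaving 14
14: greatest Fibonacci not exceeding it is 13, leaving 1
1: greatest Fibonacci not exceeding it is 1, leaving 0

17711 + 4181 + 377 + 144 + 34 + 13 + 1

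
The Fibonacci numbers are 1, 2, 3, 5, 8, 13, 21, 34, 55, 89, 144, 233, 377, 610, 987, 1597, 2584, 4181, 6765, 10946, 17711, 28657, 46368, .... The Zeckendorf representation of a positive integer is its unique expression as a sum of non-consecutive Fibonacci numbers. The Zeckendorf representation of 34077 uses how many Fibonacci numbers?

7

34077: greatest Fibonacci not exceeding it is 28657, leaving 5420
5420: greatest Fibonacci not exceeding it is 4181, leaving 1239
1239: greatest Fibonacci not exceeding it is 987, leaving 252
252: greatest Fibonacci not exceeding it is 233, leaving 19
19: greatest Fibonacci not exceeding it is 13, leaving 6
6: greatest Fibonacci not exceeding it is 5, leaving 1
1: greatest Fibonacci not exceeding it is 1, leaving 0
34077 = 28657 + 4181 + 987 + 233 + 13 + 5 + 1, which has 7 terms.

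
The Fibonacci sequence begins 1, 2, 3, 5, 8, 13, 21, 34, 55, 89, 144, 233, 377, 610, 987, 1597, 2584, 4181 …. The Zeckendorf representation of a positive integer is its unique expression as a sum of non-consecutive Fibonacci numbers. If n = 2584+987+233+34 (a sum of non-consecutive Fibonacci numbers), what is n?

2584+987+233+34 = 3838.

3838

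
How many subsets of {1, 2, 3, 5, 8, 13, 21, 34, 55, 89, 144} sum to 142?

5

Starting from the Zeckendorf form and repeatedly splitting a term F_k into F_{k−1} + F_{k−2} (when neither is already used) reaches every representation.
142 = 89+34+13+5+1 = 89+34+13+3+2+1 = 89+34+8+5+3+2+1 = 89+21+13+8+5+3+2+1 = … (1 more), for 5 in all.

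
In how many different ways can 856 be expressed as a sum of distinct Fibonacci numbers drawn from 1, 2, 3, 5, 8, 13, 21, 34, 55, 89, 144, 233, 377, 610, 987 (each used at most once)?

Starting from the Zeckendorf form and repeatedly splitting a term F_k into F_{k−1} + F_{k−2} (when neither is already used) reaches every representation.
856 = 610+233+13 = 610+233+8+5 = 610+144+89+13 = … (16 more), for 19 in all.

19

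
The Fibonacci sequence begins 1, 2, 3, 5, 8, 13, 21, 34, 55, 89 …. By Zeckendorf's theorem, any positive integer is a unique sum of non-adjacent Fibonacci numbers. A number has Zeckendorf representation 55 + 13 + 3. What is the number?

55 + 13 + 3 = 71.

71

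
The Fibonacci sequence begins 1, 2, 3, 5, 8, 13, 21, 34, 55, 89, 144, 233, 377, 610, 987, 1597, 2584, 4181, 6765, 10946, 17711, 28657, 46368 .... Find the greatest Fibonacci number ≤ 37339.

28657 ≤ 37339 < 46368, so the largest Fibonacci number not exceeding 37339 is 28657.

28657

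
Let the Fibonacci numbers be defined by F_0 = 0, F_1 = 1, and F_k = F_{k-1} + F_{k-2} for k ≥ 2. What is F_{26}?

121393

Iterating the recurrence up to F_{19} = 4181 and F_{18} = 2584:
F_{20} = F_{19} + F_{18} = 4181 + 2584 = 6765
F_{21} = F_{20} + F_{19} = 6765 + 4181 = 10946
F_{22} = F_{21} + F_{20} = 10946 + 6765 = 17711
F_{23} = F_{22} + F_{21} = 17711 + 10946 = 28657
F_{24} = F_{23} + F_{22} = 28657 + 17711 = 46368
F_{25} = F_{24} + F_{23} = 46368 + 28657 = 75025
F_{26} = F_{25} + F_{24} = 75025 + 46368 = 121393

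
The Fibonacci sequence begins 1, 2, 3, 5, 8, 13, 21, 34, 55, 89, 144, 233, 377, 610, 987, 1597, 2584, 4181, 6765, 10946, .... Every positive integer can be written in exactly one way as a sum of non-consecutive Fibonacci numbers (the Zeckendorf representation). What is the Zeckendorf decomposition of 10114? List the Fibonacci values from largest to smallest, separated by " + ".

6765 + 2584 + 610 + 144 + 8 + 3

10114 − 6765 = 3349
3349 − 2584 = 765
765 − 610 = 155
155 − 144 = 11
11 − 8 = 3
3 − 3 = 0
So 10114 = 6765 + 2584 + 610 + 144 + 8 + 3, with no two terms consecutive in the sequence.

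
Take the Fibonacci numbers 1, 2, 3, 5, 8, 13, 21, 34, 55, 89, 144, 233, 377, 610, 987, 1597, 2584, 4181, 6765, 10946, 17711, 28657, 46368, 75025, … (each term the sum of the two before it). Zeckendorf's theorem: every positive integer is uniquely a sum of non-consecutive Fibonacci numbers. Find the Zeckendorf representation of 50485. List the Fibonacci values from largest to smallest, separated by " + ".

50485: greatest Fibonacci not exceeding it is 46368, leaving 4117
4117: greatest Fibonacci not exceeding it is 2584, leaving 1533
1533: greatest Fibonacci not exceeding it is 987, leaving 546
546: greatest Fibonacci not exceeding it is 377, leaving 169
169: greatest Fibonacci not exceeding it is 144, leaving 25
25: greatest Fibonacci not exceeding it is 21, leaving 4
4: greatest Fibonacci not exceeding it is 3, leaving 1
1: greatest Fibonacci not exceeding it is 1, leaving 0
So 50485 = 46368 + 2584 + 987 + 377 + 144 + 21 + 3 + 1, with no two terms consecutive in the sequence.

46368 + 2584 + 987 + 377 + 144 + 21 + 3 + 1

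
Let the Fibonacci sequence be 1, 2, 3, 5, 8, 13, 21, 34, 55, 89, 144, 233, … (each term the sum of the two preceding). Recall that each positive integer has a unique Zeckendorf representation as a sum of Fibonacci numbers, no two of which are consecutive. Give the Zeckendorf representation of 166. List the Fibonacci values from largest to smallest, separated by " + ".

Greedily peel off the largest Fibonacci term at each step:
166 − 144 = 22
22 − 21 = 1
1 − 1 = 0
So 166 = 144 + 21 + 1, with no two terms consecutive in the sequence.

144 + 21 + 1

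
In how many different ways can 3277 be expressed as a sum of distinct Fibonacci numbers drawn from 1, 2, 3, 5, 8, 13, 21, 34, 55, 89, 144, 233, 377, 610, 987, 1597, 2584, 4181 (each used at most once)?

18

3277 = 2584+610+55+21+5+2 = 2584+610+55+13+8+5+2 = 2584+377+233+55+21+5+2 = … (15 more), for 18 in all.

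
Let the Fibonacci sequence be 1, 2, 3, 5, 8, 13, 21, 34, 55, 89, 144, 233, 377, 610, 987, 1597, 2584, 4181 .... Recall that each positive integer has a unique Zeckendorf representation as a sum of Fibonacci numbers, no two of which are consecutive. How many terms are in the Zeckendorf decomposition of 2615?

Repeatedly subtract the largest Fibonacci number that fits:
largest Fibonacci ≤ 2615 is 2584; 2615 − 2584 = 31
largest Fibonacci ≤ 31 is 21; 31 − 21 = 10
largest Fibonacci ≤ 10 is 8; 10 − 8 = 2
largest Fibonacci ≤ 2 is 2; 2 − 2 = 0
2615 = 2584 + 21 + 8 + 2, which has 4 terms.

4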